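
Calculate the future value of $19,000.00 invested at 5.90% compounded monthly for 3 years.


Compound interest formula: A = P(1 + r/n)^(nt)
A = $19,000.00 × (1 + 0.059/12)^(12 × 3)
Growth factor: (1 + 0.059/12)^36 = 1.1931135
A = $19,000.00 × 1.1931135
A = $22,669.16

A = P(1 + r/n)^(nt) = $22,669.16


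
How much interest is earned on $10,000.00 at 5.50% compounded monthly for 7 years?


Compound interest earned = final amount − principal.
A = P(1 + r/n)^(nt) = $10,000.00 × (1 + 0.055/12)^(12 × 7) = $14,683.22
Interest = A − P = $14,683.22 − $10,000.00 = $4,683.22

Interest = A - P = $4,683.22


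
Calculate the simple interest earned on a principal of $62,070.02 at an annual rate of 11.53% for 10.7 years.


Simple interest formula: I = P × r × t
I = $62,070.02 × 0.1153 × 10.7
I = $76,576.40

I = P × r × t = $76,576.40


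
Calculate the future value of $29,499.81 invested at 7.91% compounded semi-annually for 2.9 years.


Compound interest formula: A = P(1 + r/n)^(nt)
A = $29,499.81 × (1 + 0.0791/2)^(2 × 2.9)
Growth factor: (1 + 0.0791/2)^5.8 = 1.252285
A = $29,499.81 × 1.252285
A = $36,942.17

A = P(1 + r/n)^(nt) = $36,942.17


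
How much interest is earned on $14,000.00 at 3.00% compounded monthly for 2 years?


Compound interest earned = final amount − principal.
A = P(1 + r/n)^(nt) = $14,000.00 × (1 + 0.03/12)^(12 × 2) = $14,864.60
Interest = A − P = $14,864.60 − $14,000.00 = $864.60

Interest = A - P = $864.60


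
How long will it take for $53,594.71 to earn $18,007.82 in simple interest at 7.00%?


Rearrange the simple interest formula for t:
I = P × r × t  ⇒  t = I / (P × r)
t = $18,007.82 / ($53,594.71 × 0.07)
t = 4.8

t = I/(P×r) = 4.8 years


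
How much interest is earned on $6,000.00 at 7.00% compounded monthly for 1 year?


Compound interest earned = final amount − principal.
A = P(1 + r/n)^(nt) = $6,000.00 × (1 + 0.07/12)^(12 × 1) = $6,433.74
Interest = A − P = $6,433.74 − $6,000.00 = $433.74

Interest = A - P = $433.74


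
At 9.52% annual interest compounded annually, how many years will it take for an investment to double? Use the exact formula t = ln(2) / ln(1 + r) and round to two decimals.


Doubling condition: (1 + r)^t = 2
Take ln of both sides: t × ln(1 + r) = ln(2)
t = ln(2) / ln(1 + r)
t = 0.693147 / 0.090937
t = 7.62

t = ln(2) / ln(1 + r) = 7.62 years


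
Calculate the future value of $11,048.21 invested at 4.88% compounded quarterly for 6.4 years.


Compound interest formula: A = P(1 + r/n)^(nt)
A = $11,048.21 × (1 + 0.0488/4)^(4 × 6.4)
Growth factor: (1 + 0.0488/4)^25.6 = 1.364012
A = $11,048.21 × 1.364012
A = $15,069.89

A = P(1 + r/n)^(nt) = $15,069.89


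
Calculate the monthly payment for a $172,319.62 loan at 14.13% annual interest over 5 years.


Loan payment formula: PMT = PV × r / (1 − (1 + r)^(−n))
Monthly rate r = 0.1413/12 = 0.011775, n = 60 months
Denominator: 1 − (1 + 0.1413/12)^(−60) = 0.504592
PMT = $172,319.62 × (0.1413/12) / 0.504592
PMT = $4,021.20 per month

PMT = PV × r / (1-(1+r)^(-n)) = $4,021.20/month


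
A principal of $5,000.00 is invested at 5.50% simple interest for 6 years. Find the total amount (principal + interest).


Total amount formula: A = P(1 + rt) = P + P·r·t
Interest: I = P × r × t = $5,000.00 × 0.055 × 6 = $1,650.00
A = P + I = $5,000.00 + $1,650.00 = $6,650.00

A = P + I = P(1 + rt) = $6,650.00


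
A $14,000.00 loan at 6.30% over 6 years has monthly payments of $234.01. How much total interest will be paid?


Total paid over the life of the loan = PMT × n.
Total paid = $234.01 × 72 = $16,848.72
Total interest = total paid − principal = $16,848.72 − $14,000.00 = $2,848.72

Total interest = (PMT × n) - PV = $2,848.72


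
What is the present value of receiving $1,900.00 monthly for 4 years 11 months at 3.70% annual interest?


Present value of an ordinary annuity: PV = PMT × (1 − (1 + r)^(−n)) / r
Monthly rate r = 0.037/12 ≈ 0.00308333, n = 59
PV = $1,900.00 × (1 − (1 + 0.037/12)^(−59)) / (0.037/12)
PV = $1,900.00 × 53.868918
PV = $102,350.94

PV = PMT × (1-(1+r)^(-n))/r = $102,350.94


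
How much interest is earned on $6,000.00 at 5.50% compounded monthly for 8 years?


Compound interest earned = final amount − principal.
A = P(1 + r/n)^(nt) = $6,000.00 × (1 + 0.055/12)^(12 × 8) = $9,306.88
Interest = A − P = $9,306.88 − $6,000.00 = $3,306.88

Interest = A - P = $3,306.88


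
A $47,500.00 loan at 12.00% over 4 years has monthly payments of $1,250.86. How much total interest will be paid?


Total paid over the life of the loan = PMT × n.
Total paid = $1,250.86 × 48 = $60,041.28
Total interest = total paid − principal = $60,041.28 − $47,500.00 = $12,541.28

Total interest = (PMT × n) - PV = $12,541.28


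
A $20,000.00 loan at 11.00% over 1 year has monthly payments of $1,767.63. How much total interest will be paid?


Total paid over the life of the loan = PMT × n.
Total paid = $1,767.63 × 12 = $21,211.56
Total interest = total paid − principal = $21,211.56 − $20,000.00 = $1,211.56

Total interest = (PMT × n) - PV = $1,211.56


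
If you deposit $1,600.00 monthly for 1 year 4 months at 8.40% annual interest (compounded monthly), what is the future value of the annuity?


Future value of an ordinary annuity: FV = PMT × ((1 + r)^n − 1) / r
Monthly rate r = 0.084/12 = 0.007, n = 16
FV = $1,600.00 × ((1 + 0.084/12)^16 − 1) / (0.084/12)
FV = $1,600.00 × 16.868075
FV = $26,988.92

FV = PMT × ((1+r)^n - 1)/r = $26,988.92


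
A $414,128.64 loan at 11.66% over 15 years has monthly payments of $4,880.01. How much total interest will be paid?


Total paid over the life of the loan = PMT × n.
Total paid = $4,880.01 × 180 = $878,401.80
Total interest = total paid − principal = $878,401.80 − $414,128.64 = $464,273.16

Total interest = (PMT × n) - PV = $464,273.16


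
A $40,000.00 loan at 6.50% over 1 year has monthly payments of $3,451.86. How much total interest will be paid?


Total paid over the life of the loan = PMT × n.
Total paid = $3,451.86 × 12 = $41,422.32
Total interest = total paid − principal = $41,422.32 − $40,000.00 = $1,422.32

Total interest = (PMT × n) - PV = $1,422.32


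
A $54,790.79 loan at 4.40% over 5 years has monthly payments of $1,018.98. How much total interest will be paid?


Total paid over the life of the loan = PMT × n.
Total paid = $1,018.98 × 60 = $61,138.80
Total interest = total paid − principal = $61,138.80 − $54,790.79 = $6,348.01

Total interest = (PMT × n) - PV = $6,348.01


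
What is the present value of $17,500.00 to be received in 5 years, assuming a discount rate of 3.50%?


Present value formula: PV = FV / (1 + r)^t
PV = $17,500.00 / (1 + 0.035)^5
PV = $17,500.00 / 1.187686
PV = $14,734.53

PV = FV / (1 + r)^t = $14,734.53


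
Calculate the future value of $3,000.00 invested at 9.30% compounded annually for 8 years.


Compound interest formula: A = P(1 + r/n)^(nt)
A = $3,000.00 × (1 + 0.093/1)^(1 × 8)
Growth factor: (1 + 0.093/1)^8 = 2.036861
A = $3,000.00 × 2.036861
A = $6,110.58

A = P(1 + r/n)^(nt) = $6,110.58


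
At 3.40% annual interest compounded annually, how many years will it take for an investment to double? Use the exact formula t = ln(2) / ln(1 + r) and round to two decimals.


Doubling condition: (1 + r)^t = 2
Take ln of both sides: t × ln(1 + r) = ln(2)
t = ln(2) / ln(1 + r)
t = 0.693147 / 0.033435
t = 20.73

t = ln(2) / ln(1 + r) = 20.73 years


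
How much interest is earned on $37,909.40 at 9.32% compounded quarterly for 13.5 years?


Compound interest earned = final amount − principal.
A = P(1 + r/n)^(nt) = $37,909.40 × (1 + 0.0932/4)^(4 × 13.5) = $131,494.48
Interest = A − P = $131,494.48 − $37,909.40 = $93,585.08

Interest = A - P = $93,585.08


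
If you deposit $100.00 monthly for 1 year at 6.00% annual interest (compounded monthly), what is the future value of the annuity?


Future value of an ordinary annuity: FV = PMT × ((1 + r)^n − 1) / r
Monthly rate r = 0.06/12 = 0.005, n = 12
FV = $100.00 × ((1 + 0.06/12)^12 − 1) / (0.06/12)
FV = $100.00 × 12.335562
FV = $1,233.56

FV = PMT × ((1+r)^n - 1)/r = $1,233.56


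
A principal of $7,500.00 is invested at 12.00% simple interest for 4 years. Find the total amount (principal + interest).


Total amount formula: A = P(1 + rt) = P + P·r·t
Interest: I = P × r × t = $7,500.00 × 0.12 × 4 = $3,600.00
A = P + I = $7,500.00 + $3,600.00 = $11,100.00

A = P + I = P(1 + rt) = $11,100.00


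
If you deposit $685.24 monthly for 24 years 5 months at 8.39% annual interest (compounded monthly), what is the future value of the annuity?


Future value of an ordinary annuity: FV = PMT × ((1 + r)^n − 1) / r
Monthly rate r = 0.0839/12 ≈ 0.00699167, n = 293
FV = $685.24 × ((1 + 0.0839/12)^293 − 1) / (0.0839/12)
FV = $685.24 × 958.514742
FV = $656,812.64

FV = PMT × ((1+r)^n - 1)/r = $656,812.64


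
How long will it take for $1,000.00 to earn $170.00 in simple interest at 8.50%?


Rearrange the simple interest formula for t:
I = P × r × t  ⇒  t = I / (P × r)
t = $170.00 / ($1,000.00 × 0.085)
t = 2

t = I/(P×r) = 2 years


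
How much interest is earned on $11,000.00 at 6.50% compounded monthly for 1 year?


Compound interest earned = final amount − principal.
A = P(1 + r/n)^(nt) = $11,000.00 × (1 + 0.065/12)^(12 × 1) = $11,736.69
Interest = A − P = $11,736.69 − $11,000.00 = $736.69

Interest = A - P = $736.69


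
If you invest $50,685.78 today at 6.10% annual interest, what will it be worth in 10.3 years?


Future value formula: FV = PV × (1 + r)^t
FV = $50,685.78 × (1 + 0.061)^10.3
FV = $50,685.78 × 1.8402145
FV = $93,272.71

FV = PV × (1 + r)^t = $93,272.71


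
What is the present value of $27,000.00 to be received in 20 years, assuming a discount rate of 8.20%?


Present value formula: PV = FV / (1 + r)^t
PV = $27,000.00 / (1 + 0.082)^20
PV = $27,000.00 / 4.836656
PV = $5,582.37

PV = FV / (1 + r)^t = $5,582.37


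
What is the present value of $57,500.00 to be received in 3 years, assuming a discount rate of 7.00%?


Present value formula: PV = FV / (1 + r)^t
PV = $57,500.00 / (1 + 0.07)^3
PV = $57,500.00 / 1.225043
PV = $46,937.13

PV = FV / (1 + r)^t = $46,937.13


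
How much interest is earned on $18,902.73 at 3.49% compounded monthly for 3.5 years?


Compound interest earned = final amount − principal.
A = P(1 + r/n)^(nt) = $18,902.73 × (1 + 0.0349/12)^(12 × 3.5) = $21,354.85
Interest = A − P = $21,354.85 − $18,902.73 = $2,452.12

Interest = A - P = $2,452.12


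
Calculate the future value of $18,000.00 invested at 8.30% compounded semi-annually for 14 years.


Compound interest formula: A = P(1 + r/n)^(nt)
A = $18,000.00 × (1 + 0.083/2)^(2 × 14)
Growth factor: (1 + 0.083/2)^28 = 3.122193
A = $18,000.00 × 3.122193
A = $56,199.47

A = P(1 + r/n)^(nt) = $56,199.47


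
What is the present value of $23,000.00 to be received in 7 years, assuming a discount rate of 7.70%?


Present value formula: PV = FV / (1 + r)^t
PV = $23,000.00 / (1 + 0.077)^7
PV = $23,000.00 / 1.6807763
PV = $13,684.15

PV = FV / (1 + r)^t = $13,684.15


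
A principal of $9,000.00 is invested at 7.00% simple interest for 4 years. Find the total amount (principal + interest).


Total amount formula: A = P(1 + rt) = P + P·r·t
Interest: I = P × r × t = $9,000.00 × 0.07 × 4 = $2,520.00
A = P + I = $9,000.00 + $2,520.00 = $11,520.00

A = P + I = P(1 + rt) = $11,520.00


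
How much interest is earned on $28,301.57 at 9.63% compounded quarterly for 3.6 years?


Compound interest earned = final amount − principal.
A = P(1 + r/n)^(nt) = $28,301.57 × (1 + 0.0963/4)^(4 × 3.6) = $39,864.65
Interest = A − P = $39,864.65 − $28,301.57 = $11,563.08

Interest = A - P = $11,563.08


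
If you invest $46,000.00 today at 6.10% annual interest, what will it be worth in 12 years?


Future value formula: FV = PV × (1 + r)^t
FV = $46,000.00 × (1 + 0.061)^12
FV = $46,000.00 × 2.0350946
FV = $93,614.35

FV = PV × (1 + r)^t = $93,614.35


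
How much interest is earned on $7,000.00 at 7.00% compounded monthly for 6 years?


Compound interest earned = final amount − principal.
A = P(1 + r/n)^(nt) = $7,000.00 × (1 + 0.07/12)^(12 × 6) = $10,640.74
Interest = A − P = $10,640.74 − $7,000.00 = $3,640.74

Interest = A - P = $3,640.74


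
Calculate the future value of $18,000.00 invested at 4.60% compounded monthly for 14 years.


Compound interest formula: A = P(1 + r/n)^(nt)
A = $18,000.00 × (1 + 0.046/12)^(12 × 14)
Growth factor: (1 + 0.046/12)^168 = 1.901739
A = $18,000.00 × 1.901739
A = $34,231.30

A = P(1 + r/n)^(nt) = $34,231.30


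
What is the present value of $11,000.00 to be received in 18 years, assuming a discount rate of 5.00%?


Present value formula: PV = FV / (1 + r)^t
PV = $11,000.00 / (1 + 0.05)^18
PV = $11,000.00 / 2.406619
PV = $4,570.73

PV = FV / (1 + r)^t = $4,570.73


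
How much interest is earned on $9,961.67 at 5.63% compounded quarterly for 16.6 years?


Compound interest earned = final amount − principal.
A = P(1 + r/n)^(nt) = $9,961.67 × (1 + 0.0563/4)^(4 × 16.6) = $25,199.11
Interest = A − P = $25,199.11 − $9,961.67 = $15,237.44

Interest = A - P = $15,237.44


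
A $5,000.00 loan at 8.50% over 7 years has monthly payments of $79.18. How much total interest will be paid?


Total paid over the life of the loan = PMT × n.
Total paid = $79.18 × 84 = $6,651.12
Total interest = total paid − principal = $6,651.12 − $5,000.00 = $1,651.12

Total interest = (PMT × n) - PV = $1,651.12


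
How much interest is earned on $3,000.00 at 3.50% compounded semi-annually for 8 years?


Compound interest earned = final amount − principal.
A = P(1 + r/n)^(nt) = $3,000.00 × (1 + 0.035/2)^(2 × 8) = $3,959.79
Interest = A − P = $3,959.79 − $3,000.00 = $959.79

Interest = A - P = $959.79


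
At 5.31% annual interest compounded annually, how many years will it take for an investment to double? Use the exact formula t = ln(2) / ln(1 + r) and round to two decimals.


Doubling condition: (1 + r)^t = 2
Take ln of both sides: t × ln(1 + r) = ln(2)
t = ln(2) / ln(1 + r)
t = 0.693147 / 0.051738
t = 13.40

t = ln(2) / ln(1 + r) = 13.40 years


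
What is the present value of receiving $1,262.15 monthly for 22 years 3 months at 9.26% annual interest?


Present value of an ordinary annuity: PV = PMT × (1 − (1 + r)^(−n)) / r
Monthly rate r = 0.0926/12 ≈ 0.00771667, n = 267
PV = $1,262.15 × (1 − (1 + 0.0926/12)^(−267)) / (0.0926/12)
PV = $1,262.15 × 112.947599
PV = $142,556.81

PV = PMT × (1-(1+r)^(-n))/r = $142,556.81


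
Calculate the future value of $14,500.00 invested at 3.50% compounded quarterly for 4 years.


Compound interest formula: A = P(1 + r/n)^(nt)
A = $14,500.00 × (1 + 0.035/4)^(4 × 4)
Growth factor: (1 + 0.035/4)^16 = 1.149574
A = $14,500.00 × 1.149574
A = $16,668.82

A = P(1 + r/n)^(nt) = $16,668.82


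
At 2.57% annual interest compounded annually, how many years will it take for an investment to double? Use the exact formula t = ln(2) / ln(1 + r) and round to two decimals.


Doubling condition: (1 + r)^t = 2
Take ln of both sides: t × ln(1 + r) = ln(2)
t = ln(2) / ln(1 + r)
t = 0.693147 / 0.025375
t = 27.32

t = ln(2) / ln(1 + r) = 27.32 years


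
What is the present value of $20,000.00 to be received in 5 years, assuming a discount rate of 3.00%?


Present value formula: PV = FV / (1 + r)^t
PV = $20,000.00 / (1 + 0.03)^5
PV = $20,000.00 / 1.159274
PV = $17,252.18

PV = FV / (1 + r)^t = $17,252.18


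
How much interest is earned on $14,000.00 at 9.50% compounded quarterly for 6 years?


Compound interest earned = final amount − principal.
A = P(1 + r/n)^(nt) = $14,000.00 × (1 + 0.095/4)^(4 × 6) = $24,591.33
Interest = A − P = $24,591.33 − $14,000.00 = $10,591.33

Interest = A - P = $10,591.33


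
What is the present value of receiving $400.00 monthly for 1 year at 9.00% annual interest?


Present value of an ordinary annuity: PV = PMT × (1 − (1 + r)^(−n)) / r
Monthly rate r = 0.09/12 = 0.0075, n = 12
PV = $400.00 × (1 − (1 + 0.09/12)^(−12)) / (0.09/12)
PV = $400.00 × 11.434913
PV = $4,573.97

PV = PMT × (1-(1+r)^(-n))/r = $4,573.97


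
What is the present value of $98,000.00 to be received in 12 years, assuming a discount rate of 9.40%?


Present value formula: PV = FV / (1 + r)^t
PV = $98,000.00 / (1 + 0.094)^12
PV = $98,000.00 / 2.939056
PV = $33,344.04

PV = FV / (1 + r)^t = $33,344.04


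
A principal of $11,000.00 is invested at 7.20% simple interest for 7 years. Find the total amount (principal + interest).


Total amount formula: A = P(1 + rt) = P + P·r·t
Interest: I = P × r × t = $11,000.00 × 0.072 × 7 = $5,544.00
A = P + I = $11,000.00 + $5,544.00 = $16,544.00

A = P + I = P(1 + rt) = $16,544.00


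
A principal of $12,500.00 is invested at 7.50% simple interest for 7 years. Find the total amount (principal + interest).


Total amount formula: A = P(1 + rt) = P + P·r·t
Interest: I = P × r × t = $12,500.00 × 0.075 × 7 = $6,562.50
A = P + I = $12,500.00 + $6,562.50 = $19,062.50

A = P + I = P(1 + rt) = $19,062.50


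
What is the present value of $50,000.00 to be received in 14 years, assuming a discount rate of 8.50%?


Present value formula: PV = FV / (1 + r)^t
PV = $50,000.00 / (1 + 0.085)^14
PV = $50,000.00 / 3.133404
PV = $15,957.09

PV = FV / (1 + r)^t = $15,957.09


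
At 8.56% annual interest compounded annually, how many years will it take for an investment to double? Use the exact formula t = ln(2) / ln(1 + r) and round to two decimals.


Doubling condition: (1 + r)^t = 2
Take ln of both sides: t × ln(1 + r) = ln(2)
t = ln(2) / ln(1 + r)
t = 0.693147 / 0.082133
t = 8.44

t = ln(2) / ln(1 + r) = 8.44 years


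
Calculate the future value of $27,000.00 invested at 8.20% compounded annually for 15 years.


Compound interest formula: A = P(1 + r/n)^(nt)
A = $27,000.00 × (1 + 0.082/1)^(1 × 15)
Growth factor: (1 + 0.082/1)^15 = 3.2614364
A = $27,000.00 × 3.2614364
A = $88,058.78

A = P(1 + r/n)^(nt) = $88,058.78


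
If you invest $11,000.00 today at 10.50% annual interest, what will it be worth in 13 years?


Future value formula: FV = PV × (1 + r)^t
FV = $11,000.00 × (1 + 0.105)^13
FV = $11,000.00 × 3.661926
FV = $40,281.19

FV = PV × (1 + r)^t = $40,281.19


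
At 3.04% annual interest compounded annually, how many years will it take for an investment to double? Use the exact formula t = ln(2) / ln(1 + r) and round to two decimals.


Doubling condition: (1 + r)^t = 2
Take ln of both sides: t × ln(1 + r) = ln(2)
t = ln(2) / ln(1 + r)
t = 0.693147 / 0.029947
t = 23.15

t = ln(2) / ln(1 + r) = 23.15 years


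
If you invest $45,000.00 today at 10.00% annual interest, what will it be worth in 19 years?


Future value formula: FV = PV × (1 + r)^t
FV = $45,000.00 × (1 + 0.1)^19
FV = $45,000.00 × 6.11590904
FV = $275,215.91

FV = PV × (1 + r)^t = $275,215.91


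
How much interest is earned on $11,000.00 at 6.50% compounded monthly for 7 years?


Compound interest earned = final amount − principal.
A = P(1 + r/n)^(nt) = $11,000.00 × (1 + 0.065/12)^(12 × 7) = $17,316.63
Interest = A − P = $17,316.63 − $11,000.00 = $6,316.63

Interest = A - P = $6,316.63


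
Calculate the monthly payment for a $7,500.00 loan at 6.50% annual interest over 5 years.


Loan payment formula: PMT = PV × r / (1 − (1 + r)^(−n))
Monthly rate r = 0.065/12 ≈ 0.00541667, n = 60 months
Denominator: 1 − (1 + 0.065/12)^(−60) = 0.276839
PMT = $7,500.00 × (0.065/12) / 0.276839
PMT = $146.75 per month

PMT = PV × r / (1-(1+r)^(-n)) = $146.75/month


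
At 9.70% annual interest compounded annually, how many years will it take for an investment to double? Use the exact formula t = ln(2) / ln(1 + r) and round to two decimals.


Doubling condition: (1 + r)^t = 2
Take ln of both sides: t × ln(1 + r) = ln(2)
t = ln(2) / ln(1 + r)
t = 0.693147 / 0.092579
t = 7.49

t = ln(2) / ln(1 + r) = 7.49 years


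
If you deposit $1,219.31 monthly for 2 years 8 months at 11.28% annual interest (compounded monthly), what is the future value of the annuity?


Future value of an ordinary annuity: FV = PMT × ((1 + r)^n − 1) / r
Monthly rate r = 0.1128/12 = 0.0094, n = 32
FV = $1,219.31 × ((1 + 0.1128/12)^32 − 1) / (0.1128/12)
FV = $1,219.31 × 37.132175
FV = $45,275.63

FV = PMT × ((1+r)^n - 1)/r = $45,275.63


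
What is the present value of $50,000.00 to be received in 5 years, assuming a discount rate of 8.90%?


Present value formula: PV = FV / (1 + r)^t
PV = $50,000.00 / (1 + 0.089)^5
PV = $50,000.00 / 1.531579
PV = $32,646.05

PV = FV / (1 + r)^t = $32,646.05


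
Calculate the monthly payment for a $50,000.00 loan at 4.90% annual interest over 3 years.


Loan payment formula: PMT = PV × r / (1 − (1 + r)^(−n))
Monthly rate r = 0.049/12 ≈ 0.00408333, n = 36 months
Denominator: 1 − (1 + 0.049/12)^(−36) = 0.136448
PMT = $50,000.00 × (0.049/12) / 0.136448
PMT = $1,496.30 per month

PMT = PV × r / (1-(1+r)^(-n)) = $1,496.30/month


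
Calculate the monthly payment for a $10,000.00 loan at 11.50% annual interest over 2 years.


Loan payment formula: PMT = PV × r / (1 − (1 + r)^(−n))
Monthly rate r = 0.115/12 ≈ 0.00958333, n = 24 months
Denominator: 1 − (1 + 0.115/12)^(−24) = 0.204596
PMT = $10,000.00 × (0.115/12) / 0.204596
PMT = $468.40 per month

PMT = PV × r / (1-(1+r)^(-n)) = $468.40/month


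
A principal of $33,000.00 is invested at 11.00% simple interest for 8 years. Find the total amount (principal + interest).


Total amount formula: A = P(1 + rt) = P + P·r·t
Interest: I = P × r × t = $33,000.00 × 0.11 × 8 = $29,040.00
A = P + I = $33,000.00 + $29,040.00 = $62,040.00

A = P + I = P(1 + rt) = $62,040.00


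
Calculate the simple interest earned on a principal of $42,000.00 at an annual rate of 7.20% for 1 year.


Simple interest formula: I = P × r × t
I = $42,000.00 × 0.072 × 1
I = $3,024.00

I = P × r × t = $3,024.00


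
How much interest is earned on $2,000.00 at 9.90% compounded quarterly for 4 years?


Compound interest earned = final amount − principal.
A = P(1 + r/n)^(nt) = $2,000.00 × (1 + 0.099/4)^(4 × 4) = $2,957.45
Interest = A − P = $2,957.45 − $2,000.00 = $957.45

Interest = A - P = $957.45


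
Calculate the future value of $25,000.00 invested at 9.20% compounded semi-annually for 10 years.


Compound interest formula: A = P(1 + r/n)^(nt)
A = $25,000.00 × (1 + 0.092/2)^(2 × 10)
Growth factor: (1 + 0.092/2)^20 = 2.4582933
A = $25,000.00 × 2.4582933
A = $61,457.33

A = P(1 + r/n)^(nt) = $61,457.33


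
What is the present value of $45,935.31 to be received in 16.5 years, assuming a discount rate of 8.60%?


Present value formula: PV = FV / (1 + r)^t
PV = $45,935.31 / (1 + 0.086)^16.5
PV = $45,935.31 / 3.901145
PV = $11,774.83

PV = FV / (1 + r)^t = $11,774.83


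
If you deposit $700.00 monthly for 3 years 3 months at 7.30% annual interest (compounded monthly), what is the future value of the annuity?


Future value of an ordinary annuity: FV = PMT × ((1 + r)^n − 1) / r
Monthly rate r = 0.073/12 ≈ 0.00608333, n = 39
FV = $700.00 × ((1 + 0.073/12)^39 − 1) / (0.073/12)
FV = $700.00 × 43.865290
FV = $30,705.70

FV = PMT × ((1+r)^n - 1)/r = $30,705.70


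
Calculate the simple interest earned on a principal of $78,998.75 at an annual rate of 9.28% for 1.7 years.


Simple interest formula: I = P × r × t
I = $78,998.75 × 0.0928 × 1.7
I = $12,462.84

I = P × r × t = $12,462.84


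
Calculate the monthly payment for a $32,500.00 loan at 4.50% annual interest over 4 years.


Loan payment formula: PMT = PV × r / (1 − (1 + r)^(−n))
Monthly rate r = 0.045/12 = 0.00375, n = 48 months
Denominator: 1 − (1 + 0.045/12)^(−48) = 0.164449
PMT = $32,500.00 × (0.045/12) / 0.164449
PMT = $741.11 per month

PMT = PV × r / (1-(1+r)^(-n)) = $741.11/month


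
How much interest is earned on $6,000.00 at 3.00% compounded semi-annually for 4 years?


Compound interest earned = final amount − principal.
A = P(1 + r/n)^(nt) = $6,000.00 × (1 + 0.03/2)^(2 × 4) = $6,758.96
Interest = A − P = $6,758.96 − $6,000.00 = $758.96

Interest = A - P = $758.96


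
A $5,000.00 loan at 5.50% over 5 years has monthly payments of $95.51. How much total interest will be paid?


Total paid over the life of the loan = PMT × n.
Total paid = $95.51 × 60 = $5,730.60
Total interest = total paid − principal = $5,730.60 − $5,000.00 = $730.60

Total interest = (PMT × n) - PV = $730.60


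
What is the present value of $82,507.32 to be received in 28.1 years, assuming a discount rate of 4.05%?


Present value formula: PV = FV / (1 + r)^t
PV = $82,507.32 / (1 + 0.0405)^28.1
PV = $82,507.32 / 3.051424
PV = $27,038.96

PV = FV / (1 + r)^t = $27,038.96


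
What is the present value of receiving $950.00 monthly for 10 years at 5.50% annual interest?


Present value of an ordinary annuity: PV = PMT × (1 − (1 + r)^(−n)) / r
Monthly rate r = 0.055/12 ≈ 0.00458333, n = 120
PV = $950.00 × (1 − (1 + 0.055/12)^(−120)) / (0.055/12)
PV = $950.00 × 92.143582
PV = $87,536.40

PV = PMT × (1-(1+r)^(-n))/r = $87,536.40


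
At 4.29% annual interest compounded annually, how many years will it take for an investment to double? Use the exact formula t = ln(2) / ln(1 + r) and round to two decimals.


Doubling condition: (1 + r)^t = 2
Take ln of both sides: t × ln(1 + r) = ln(2)
t = ln(2) / ln(1 + r)
t = 0.693147 / 0.042005
t = 16.50

t = ln(2) / ln(1 + r) = 16.50 years


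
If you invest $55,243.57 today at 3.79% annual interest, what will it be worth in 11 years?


Future value formula: FV = PV × (1 + r)^t
FV = $55,243.57 × (1 + 0.0379)^11
FV = $55,243.57 × 1.5056036
FV = $83,174.92

FV = PV × (1 + r)^t = $83,174.92


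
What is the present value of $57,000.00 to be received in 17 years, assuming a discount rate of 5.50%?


Present value formula: PV = FV / (1 + r)^t
PV = $57,000.00 / (1 + 0.055)^17
PV = $57,000.00 / 2.484802
PV = $22,939.45

PV = FV / (1 + r)^t = $22,939.45


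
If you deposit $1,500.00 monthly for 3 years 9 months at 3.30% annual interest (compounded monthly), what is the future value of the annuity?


Future value of an ordinary annuity: FV = PMT × ((1 + r)^n − 1) / r
Monthly rate r = 0.033/12 = 0.00275, n = 45
FV = $1,500.00 × ((1 + 0.033/12)^45 − 1) / (0.033/12)
FV = $1,500.00 × 47.832982
FV = $71,749.47

FV = PMT × ((1+r)^n - 1)/r = $71,749.47


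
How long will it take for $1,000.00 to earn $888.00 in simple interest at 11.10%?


Rearrange the simple interest formula for t:
I = P × r × t  ⇒  t = I / (P × r)
t = $888.00 / ($1,000.00 × 0.111)
t = 8

t = I/(P×r) = 8 years


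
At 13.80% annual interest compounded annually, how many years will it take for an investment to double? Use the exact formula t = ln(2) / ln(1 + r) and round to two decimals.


Doubling condition: (1 + r)^t = 2
Take ln of both sides: t × ln(1 + r) = ln(2)
t = ln(2) / ln(1 + r)
t = 0.693147 / 0.129272
t = 5.36

t = ln(2) / ln(1 + r) = 5.36 years


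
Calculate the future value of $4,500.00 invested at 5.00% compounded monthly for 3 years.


Compound interest formula: A = P(1 + r/n)^(nt)
A = $4,500.00 × (1 + 0.05/12)^(12 × 3)
Growth factor: (1 + 0.05/12)^36 = 1.16147223
A = $4,500.00 × 1.16147223
A = $5,226.63

A = P(1 + r/n)^(nt) = $5,226.63


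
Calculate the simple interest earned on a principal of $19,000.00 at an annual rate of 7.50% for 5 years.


Simple interest formula: I = P × r × t
I = $19,000.00 × 0.075 × 5
I = $7,125.00

I = P × r × t = $7,125.00


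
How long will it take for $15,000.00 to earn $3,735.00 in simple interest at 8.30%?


Rearrange the simple interest formula for t:
I = P × r × t  ⇒  t = I / (P × r)
t = $3,735.00 / ($15,000.00 × 0.083)
t = 3

t = I/(P×r) = 3 years


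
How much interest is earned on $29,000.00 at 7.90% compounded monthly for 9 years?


Compound interest earned = final amount − principal.
A = P(1 + r/n)^(nt) = $29,000.00 × (1 + 0.079/12)^(12 × 9) = $58,907.34
Interest = A − P = $58,907.34 − $29,000.00 = $29,907.34

Interest = A - P = $29,907.34


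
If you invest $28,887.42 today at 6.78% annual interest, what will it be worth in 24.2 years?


Future value formula: FV = PV × (1 + r)^t
FV = $28,887.42 × (1 + 0.0678)^24.2
FV = $28,887.42 × 4.8916568
FV = $141,307.34

FV = PV × (1 + r)^t = $141,307.34


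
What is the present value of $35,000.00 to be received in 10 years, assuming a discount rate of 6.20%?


Present value formula: PV = FV / (1 + r)^t
PV = $35,000.00 / (1 + 0.062)^10
PV = $35,000.00 / 1.824926
PV = $19,178.86

PV = FV / (1 + r)^t = $19,178.86


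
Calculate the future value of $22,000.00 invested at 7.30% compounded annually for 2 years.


Compound interest formula: A = P(1 + r/n)^(nt)
A = $22,000.00 × (1 + 0.073/1)^(1 × 2)
Growth factor: (1 + 0.073/1)^2 = 1.151329
A = $22,000.00 × 1.151329
A = $25,329.24

A = P(1 + r/n)^(nt) = $25,329.24


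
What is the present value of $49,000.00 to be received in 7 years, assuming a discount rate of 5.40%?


Present value formula: PV = FV / (1 + r)^t
PV = $49,000.00 / (1 + 0.054)^7
PV = $49,000.00 / 1.4450547
PV = $33,908.75

PV = FV / (1 + r)^t = $33,908.75


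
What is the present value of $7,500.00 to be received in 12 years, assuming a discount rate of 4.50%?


Present value formula: PV = FV / (1 + r)^t
PV = $7,500.00 / (1 + 0.045)^12
PV = $7,500.00 / 1.695881
PV = $4,422.48

PV = FV / (1 + r)^t = $4,422.48


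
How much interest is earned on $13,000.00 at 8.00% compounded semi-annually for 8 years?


Compound interest earned = final amount − principal.
A = P(1 + r/n)^(nt) = $13,000.00 × (1 + 0.08/2)^(2 × 8) = $24,348.76
Interest = A − P = $24,348.76 − $13,000.00 = $11,348.76

Interest = A - P = $11,348.76


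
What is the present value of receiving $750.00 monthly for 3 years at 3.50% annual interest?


Present value of an ordinary annuity: PV = PMT × (1 − (1 + r)^(−n)) / r
Monthly rate r = 0.035/12 ≈ 0.00291667, n = 36
PV = $750.00 × (1 − (1 + 0.035/12)^(−36)) / (0.035/12)
PV = $750.00 × 34.127270
PV = $25,595.45

PV = PMT × (1-(1+r)^(-n))/r = $25,595.45


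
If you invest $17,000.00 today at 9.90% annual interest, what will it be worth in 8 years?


Future value formula: FV = PV × (1 + r)^t
FV = $17,000.00 × (1 + 0.099)^8
FV = $17,000.00 × 2.128049
FV = $36,176.83

FV = PV × (1 + r)^t = $36,176.83


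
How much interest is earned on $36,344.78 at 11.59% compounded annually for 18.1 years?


Compound interest earned = final amount − principal.
A = P(1 + r/n)^(nt) = $36,344.78 × (1 + 0.1159/1)^(1 × 18.1) = $264,520.64
Interest = A − P = $264,520.64 − $36,344.78 = $228,175.86

Interest = A - P = $228,175.86


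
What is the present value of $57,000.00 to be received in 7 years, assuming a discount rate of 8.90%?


Present value formula: PV = FV / (1 + r)^t
PV = $57,000.00 / (1 + 0.089)^7
PV = $57,000.00 / 1.816332
PV = $31,381.93

PV = FV / (1 + r)^t = $31,381.93


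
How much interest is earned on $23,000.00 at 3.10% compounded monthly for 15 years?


Compound interest earned = final amount − principal.
A = P(1 + r/n)^(nt) = $23,000.00 × (1 + 0.031/12)^(12 × 15) = $36,594.38
Interest = A − P = $36,594.38 − $23,000.00 = $13,594.38

Interest = A - P = $13,594.38


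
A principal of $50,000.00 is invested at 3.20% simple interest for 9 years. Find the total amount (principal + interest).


Total amount formula: A = P(1 + rt) = P + P·r·t
Interest: I = P × r × t = $50,000.00 × 0.032 × 9 = $14,400.00
A = P + I = $50,000.00 + $14,400.00 = $64,400.00

A = P + I = P(1 + rt) = $64,400.00


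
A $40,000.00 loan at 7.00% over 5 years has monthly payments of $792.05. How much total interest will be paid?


Total paid over the life of the loan = PMT × n.
Total paid = $792.05 × 60 = $47,523.00
Total interest = total paid − principal = $47,523.00 − $40,000.00 = $7,523.00

Total interest = (PMT × n) - PV = $7,523.00


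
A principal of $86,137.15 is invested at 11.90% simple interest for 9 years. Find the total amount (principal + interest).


Total amount formula: A = P(1 + rt) = P + P·r·t
Interest: I = P × r × t = $86,137.15 × 0.119 × 9 = $92,252.89
A = P + I = $86,137.15 + $92,252.89 = $178,390.04

A = P + I = P(1 + rt) = $178,390.04


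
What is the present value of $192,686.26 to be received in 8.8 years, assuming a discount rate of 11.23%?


Present value formula: PV = FV / (1 + r)^t
PV = $192,686.26 / (1 + 0.1123)^8.8
PV = $192,686.26 / 2.5512502
PV = $75,526.21

PV = FV / (1 + r)^t = $75,526.21


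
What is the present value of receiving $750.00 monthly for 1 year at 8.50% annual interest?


Present value of an ordinary annuity: PV = PMT × (1 − (1 + r)^(−n)) / r
Monthly rate r = 0.085/12 ≈ 0.00708333, n = 12
PV = $750.00 × (1 − (1 + 0.085/12)^(−12)) / (0.085/12)
PV = $750.00 × 11.465289
PV = $8,598.97

PV = PMT × (1-(1+r)^(-n))/r = $8,598.97


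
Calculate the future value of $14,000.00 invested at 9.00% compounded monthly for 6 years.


Compound interest formula: A = P(1 + r/n)^(nt)
A = $14,000.00 × (1 + 0.09/12)^(12 × 6)
Growth factor: (1 + 0.09/12)^72 = 1.712553
A = $14,000.00 × 1.712553
A = $23,975.74

A = P(1 + r/n)^(nt) = $23,975.74


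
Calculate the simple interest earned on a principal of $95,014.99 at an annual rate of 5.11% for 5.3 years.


Simple interest formula: I = P × r × t
I = $95,014.99 × 0.0511 × 5.3
I = $25,732.91

I = P × r × t = $25,732.91


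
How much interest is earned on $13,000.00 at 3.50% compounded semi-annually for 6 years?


Compound interest earned = final amount − principal.
A = P(1 + r/n)^(nt) = $13,000.00 × (1 + 0.035/2)^(2 × 6) = $16,008.71
Interest = A − P = $16,008.71 − $13,000.00 = $3,008.71

Interest = A - P = $3,008.71


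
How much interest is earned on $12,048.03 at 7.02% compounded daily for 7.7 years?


Compound interest earned = final amount − principal.
A = P(1 + r/n)^(nt) = $12,048.03 × (1 + 0.0702/365)^(365 × 7.7) = $20,684.59
Interest = A − P = $20,684.59 − $12,048.03 = $8,636.56

Interest = A - P = $8,636.56


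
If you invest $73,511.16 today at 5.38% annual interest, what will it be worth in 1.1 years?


Future value formula: FV = PV × (1 + r)^t
FV = $73,511.16 × (1 + 0.0538)^1.1
FV = $73,511.16 × 1.0593367
FV = $77,873.07

FV = PV × (1 + r)^t = $77,873.07


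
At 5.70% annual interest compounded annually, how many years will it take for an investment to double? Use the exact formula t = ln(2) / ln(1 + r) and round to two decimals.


Doubling condition: (1 + r)^t = 2
Take ln of both sides: t × ln(1 + r) = ln(2)
t = ln(2) / ln(1 + r)
t = 0.693147 / 0.055435
t = 12.50

t = ln(2) / ln(1 + r) = 12.50 years


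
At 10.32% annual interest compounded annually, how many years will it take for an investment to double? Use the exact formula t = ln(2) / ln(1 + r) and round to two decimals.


Doubling condition: (1 + r)^t = 2
Take ln of both sides: t × ln(1 + r) = ln(2)
t = ln(2) / ln(1 + r)
t = 0.693147 / 0.098215
t = 7.06

t = ln(2) / ln(1 + r) = 7.06 years


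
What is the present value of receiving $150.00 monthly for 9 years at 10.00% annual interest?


Present value of an ordinary annuity: PV = PMT × (1 − (1 + r)^(−n)) / r
Monthly rate r = 0.1/12 ≈ 0.00833333, n = 108
PV = $150.00 × (1 − (1 + 0.1/12)^(−108)) / (0.1/12)
PV = $150.00 × 71.029355
PV = $10,654.40

PV = PMT × (1-(1+r)^(-n))/r = $10,654.40


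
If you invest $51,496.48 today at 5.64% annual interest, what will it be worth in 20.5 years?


Future value formula: FV = PV × (1 + r)^t
FV = $51,496.48 × (1 + 0.0564)^20.5
FV = $51,496.48 × 3.079513
FV = $158,584.08

FV = PV × (1 + r)^t = $158,584.08


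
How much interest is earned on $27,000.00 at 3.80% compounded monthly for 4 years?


Compound interest earned = final amount − principal.
A = P(1 + r/n)^(nt) = $27,000.00 × (1 + 0.038/12)^(12 × 4) = $31,424.78
Interest = A − P = $31,424.78 − $27,000.00 = $4,424.78

Interest = A - P = $4,424.78


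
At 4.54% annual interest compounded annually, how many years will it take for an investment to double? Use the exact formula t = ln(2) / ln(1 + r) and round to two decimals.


Doubling condition: (1 + r)^t = 2
Take ln of both sides: t × ln(1 + r) = ln(2)
t = ln(2) / ln(1 + r)
t = 0.693147 / 0.044400
t = 15.61

t = ln(2) / ln(1 + r) = 15.61 years


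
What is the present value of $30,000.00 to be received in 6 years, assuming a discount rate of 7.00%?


Present value formula: PV = FV / (1 + r)^t
PV = $30,000.00 / (1 + 0.07)^6
PV = $30,000.00 / 1.500730
PV = $19,990.27

PV = FV / (1 + r)^t = $19,990.27


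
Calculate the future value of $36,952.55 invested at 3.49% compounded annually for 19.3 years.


Compound interest formula: A = P(1 + r/n)^(nt)
A = $36,952.55 × (1 + 0.0349/1)^(1 × 19.3)
Growth factor: (1 + 0.0349/1)^19.3 = 1.9388261
A = $36,952.55 × 1.9388261
A = $71,644.57

A = P(1 + r/n)^(nt) = $71,644.57


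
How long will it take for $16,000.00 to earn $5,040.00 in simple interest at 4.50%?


Rearrange the simple interest formula for t:
I = P × r × t  ⇒  t = I / (P × r)
t = $5,040.00 / ($16,000.00 × 0.045)
t = 7

t = I/(P×r) = 7 years


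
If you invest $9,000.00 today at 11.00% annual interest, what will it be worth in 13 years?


Future value formula: FV = PV × (1 + r)^t
FV = $9,000.00 × (1 + 0.11)^13
FV = $9,000.00 × 3.883280
FV = $34,949.52

FV = PV × (1 + r)^t = $34,949.52


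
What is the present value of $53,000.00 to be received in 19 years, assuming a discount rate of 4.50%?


Present value formula: PV = FV / (1 + r)^t
PV = $53,000.00 / (1 + 0.045)^19
PV = $53,000.00 / 2.3078603
PV = $22,964.99

PV = FV / (1 + r)^t = $22,964.99


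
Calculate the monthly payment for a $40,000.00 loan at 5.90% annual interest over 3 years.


Loan payment formula: PMT = PV × r / (1 − (1 + r)^(−n))
Monthly rate r = 0.059/12 ≈ 0.00491667, n = 36 months
Denominator: 1 − (1 + 0.059/12)^(−36) = 0.1618568
PMT = $40,000.00 × (0.059/12) / 0.1618568
PMT = $1,215.07 per month

PMT = PV × r / (1-(1+r)^(-n)) = $1,215.07/month


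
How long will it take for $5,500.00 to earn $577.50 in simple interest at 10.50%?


Rearrange the simple interest formula for t:
I = P × r × t  ⇒  t = I / (P × r)
t = $577.50 / ($5,500.00 × 0.105)
t = 1

t = I/(P×r) = 1 year


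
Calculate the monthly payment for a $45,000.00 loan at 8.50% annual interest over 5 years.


Loan payment formula: PMT = PV × r / (1 − (1 + r)^(−n))
Monthly rate r = 0.085/12 ≈ 0.00708333, n = 60 months
Denominator: 1 − (1 + 0.085/12)^(−60) = 0.345250
PMT = $45,000.00 × (0.085/12) / 0.345250
PMT = $923.24 per month

PMT = PV × r / (1-(1+r)^(-n)) = $923.24/month


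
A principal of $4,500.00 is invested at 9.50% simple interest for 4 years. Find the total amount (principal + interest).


Total amount formula: A = P(1 + rt) = P + P·r·t
Interest: I = P × r × t = $4,500.00 × 0.095 × 4 = $1,710.00
A = P + I = $4,500.00 + $1,710.00 = $6,210.00

A = P + I = P(1 + rt) = $6,210.00


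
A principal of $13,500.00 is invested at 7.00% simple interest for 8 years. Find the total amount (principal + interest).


Total amount formula: A = P(1 + rt) = P + P·r·t
Interest: I = P × r × t = $13,500.00 × 0.07 × 8 = $7,560.00
A = P + I = $13,500.00 + $7,560.00 = $21,060.00

A = P + I = P(1 + rt) = $21,060.00


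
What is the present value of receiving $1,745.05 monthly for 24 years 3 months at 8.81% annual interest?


Present value of an ordinary annuity: PV = PMT × (1 − (1 + r)^(−n)) / r
Monthly rate r = 0.0881/12 ≈ 0.00734167, n = 291
PV = $1,745.05 × (1 − (1 + 0.0881/12)^(−291)) / (0.0881/12)
PV = $1,745.05 × 119.999821
PV = $209,405.69

PV = PMT × (1-(1+r)^(-n))/r = $209,405.69
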